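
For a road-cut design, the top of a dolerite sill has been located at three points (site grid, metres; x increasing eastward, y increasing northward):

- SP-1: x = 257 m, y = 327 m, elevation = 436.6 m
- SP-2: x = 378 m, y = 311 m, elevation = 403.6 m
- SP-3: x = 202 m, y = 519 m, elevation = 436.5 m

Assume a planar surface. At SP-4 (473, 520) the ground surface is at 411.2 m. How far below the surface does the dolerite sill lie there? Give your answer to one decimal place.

51.6 m

Two edge vectors: SP-1→SP-2 = (121, -16, -33), SP-1→SP-3 = (-55, 192, -0.1).
Normal n = (SP-1→SP-2) × (SP-1→SP-3) = (6337.6, 1827.1, 22352).
So ∂z/∂x = −n_x/n_z = −0.28354 and ∂z/∂y = −n_y/n_z = −0.08174.
Intercept c from SP-1: 436.6 + 72.87 + 26.73 = 536.20.
At (473, 520): z_contact = −134.11 − 42.51 + 536.20 = 359.58 m.
Depth below ground = 411.2 − 359.58 = 51.6 m.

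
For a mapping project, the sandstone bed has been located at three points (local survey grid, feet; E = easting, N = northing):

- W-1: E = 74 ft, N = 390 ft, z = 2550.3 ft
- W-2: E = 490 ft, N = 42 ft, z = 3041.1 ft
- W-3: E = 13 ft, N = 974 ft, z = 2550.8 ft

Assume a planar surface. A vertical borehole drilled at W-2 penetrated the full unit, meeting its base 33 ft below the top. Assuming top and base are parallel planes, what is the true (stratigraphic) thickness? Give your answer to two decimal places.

Let the plane be z = a·E + b·N + c.
W-2−W-1: 416a − 348b = 490.8;  W-3−W-1: −61a + 584b = 0.5.
Solving gives a = 1.29355, b = 0.13597.
|∇z| = √(a²+b²) = 1.30068, so dip δ = arctan(1.30068) = 52.45°.
True thickness = vertical thickness × cos δ = 33 × cos 52.45° = 20.11 ft.

20.11 ft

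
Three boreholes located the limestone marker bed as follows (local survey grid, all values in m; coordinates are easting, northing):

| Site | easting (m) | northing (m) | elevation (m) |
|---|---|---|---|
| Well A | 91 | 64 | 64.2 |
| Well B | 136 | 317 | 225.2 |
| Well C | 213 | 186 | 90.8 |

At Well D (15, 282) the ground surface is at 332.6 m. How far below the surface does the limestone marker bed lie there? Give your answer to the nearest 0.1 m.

71.3 m

Two edge vectors: Well A→Well B = (45, 253, 161), Well A→Well C = (122, 122, 26.6).
Normal n = (Well A→Well B) × (Well A→Well C) = (-12912.2, 18445, -25376).
So ∂z/∂easting = −n_x/n_z = −0.50884 and ∂z/∂northing = −n_y/n_z = 0.72687.
Intercept c from Well A: 64.2 + 46.30 − 46.52 = 63.98.
At (15, 282): z_contact = −7.63 + 204.98 + 63.98 = 261.33 m.
Depth below ground = 332.6 − 261.33 = 71.3 m.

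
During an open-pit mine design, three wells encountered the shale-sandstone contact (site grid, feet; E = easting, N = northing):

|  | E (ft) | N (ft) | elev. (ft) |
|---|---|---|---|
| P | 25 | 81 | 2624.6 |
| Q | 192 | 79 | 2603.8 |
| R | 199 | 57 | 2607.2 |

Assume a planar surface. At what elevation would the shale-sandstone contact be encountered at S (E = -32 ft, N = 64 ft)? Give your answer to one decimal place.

2635.1 ft

Let the plane be z = a·E + b·N + c.
Q−P: 167a − 2b = −20.8;  R−P: 174a − 24b = −17.4.
Solving gives a = −0.12689, b = −0.19492.
Then c = 2624.6 − a·25 − b·81 = 2643.56.
At (-32, 64): z = 4.1 − 12.5 + 2643.56 = 2635.1 ft.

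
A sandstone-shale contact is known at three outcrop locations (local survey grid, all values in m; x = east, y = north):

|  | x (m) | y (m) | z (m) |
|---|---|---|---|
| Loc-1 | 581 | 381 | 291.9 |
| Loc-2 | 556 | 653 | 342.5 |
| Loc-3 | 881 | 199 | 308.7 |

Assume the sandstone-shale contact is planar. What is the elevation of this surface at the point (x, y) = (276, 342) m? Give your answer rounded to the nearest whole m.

229 m

Let the plane be z = a·x + b·y + c.
Loc-2−Loc-1: −25a + 272b = 50.6;  Loc-3−Loc-1: 300a − 182b = 16.8.
Solving gives a = 0.17883, b = 0.20247.
Then c = 291.9 − a·581 − b·381 = 110.86.
At (276, 342): z = 49.4 + 69.2 + 110.86 = 229.5 m.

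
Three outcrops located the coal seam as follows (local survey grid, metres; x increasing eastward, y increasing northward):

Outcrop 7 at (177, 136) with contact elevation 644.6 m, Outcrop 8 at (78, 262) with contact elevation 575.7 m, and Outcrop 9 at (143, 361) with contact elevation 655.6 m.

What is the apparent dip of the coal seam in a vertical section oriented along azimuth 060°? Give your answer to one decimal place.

42.2°

Two edge vectors: Outcrop 7→Outcrop 8 = (-99, 126, -68.9), Outcrop 7→Outcrop 9 = (-34, 225, 11).
Normal n = (Outcrop 7→Outcrop 8) × (Outcrop 7→Outcrop 9) = (16888.5, 3431.6, -17991).
So ∂z/∂x = −n_x/n_z = 0.93872 and ∂z/∂y = −n_y/n_z = 0.19074.
Unit vector along 060° is (sin 60°, cos 60°) = (0.8660, 0.5000).
Slope in that direction = a·(0.8660) + b·(0.5000) = 0.90832.
Apparent dip = arctan|0.90832| = 42.2° (true dip is 43.8°, so apparent ≤ true as expected).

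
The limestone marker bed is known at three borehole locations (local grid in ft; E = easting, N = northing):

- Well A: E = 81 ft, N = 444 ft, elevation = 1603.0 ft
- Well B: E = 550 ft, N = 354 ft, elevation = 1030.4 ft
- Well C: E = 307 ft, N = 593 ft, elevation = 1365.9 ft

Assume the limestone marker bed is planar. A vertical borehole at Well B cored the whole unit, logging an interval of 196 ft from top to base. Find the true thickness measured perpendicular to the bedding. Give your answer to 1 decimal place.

125.5 ft

Let the plane be z = a·E + b·N + c.
Well B−Well A: 469a − 90b = −572.6;  Well C−Well A: 226a + 149b = −237.1.
Solving gives a = −1.18217, b = 0.20181.
|∇z| = √(a²+b²) = 1.19927, so dip δ = arctan(1.19927) = 50.18°.
True thickness = vertical thickness × cos δ = 196 × cos 50.18° = 125.5 ft.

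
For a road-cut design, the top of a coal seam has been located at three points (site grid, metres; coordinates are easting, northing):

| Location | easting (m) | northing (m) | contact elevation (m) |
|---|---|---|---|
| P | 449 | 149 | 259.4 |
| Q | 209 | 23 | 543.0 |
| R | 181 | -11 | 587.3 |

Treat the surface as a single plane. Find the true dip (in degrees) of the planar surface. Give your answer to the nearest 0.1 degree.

Let the plane be z = a·easting + b·northing + c.
Q−P: −240a − 126b = 283.6;  R−P: −268a − 160b = 327.9.
Solving gives a = −0.87664, b = −0.58100.
Gradient magnitude |∇z| = √(a² + b²) = √(0.76850 + 0.33756) = 1.05169.
True dip = arctan(1.05169) = 46.4°, dipping toward ENE (azimuth ≈ 056°).

46.4°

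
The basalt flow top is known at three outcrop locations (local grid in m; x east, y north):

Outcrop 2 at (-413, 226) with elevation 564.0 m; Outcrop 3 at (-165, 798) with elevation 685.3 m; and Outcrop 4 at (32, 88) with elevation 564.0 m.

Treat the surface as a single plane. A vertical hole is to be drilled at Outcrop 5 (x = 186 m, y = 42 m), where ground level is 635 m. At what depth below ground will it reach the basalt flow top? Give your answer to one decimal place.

70.7 m

Two edge vectors: Outcrop 2→Outcrop 3 = (248, 572, 121.3), Outcrop 2→Outcrop 4 = (445, -138, 0).
Normal n = (Outcrop 2→Outcrop 3) × (Outcrop 2→Outcrop 4) = (16739.4, 53978.5, -288764).
So ∂z/∂x = −n_x/n_z = 0.05797 and ∂z/∂y = −n_y/n_z = 0.18693.
Intercept c from Outcrop 2: 564 + 23.94 − 42.25 = 545.70.
At (186, 42): z_contact = 10.78 + 7.85 + 545.70 = 564.33 m.
Depth below ground = 635 − 564.33 = 70.7 m.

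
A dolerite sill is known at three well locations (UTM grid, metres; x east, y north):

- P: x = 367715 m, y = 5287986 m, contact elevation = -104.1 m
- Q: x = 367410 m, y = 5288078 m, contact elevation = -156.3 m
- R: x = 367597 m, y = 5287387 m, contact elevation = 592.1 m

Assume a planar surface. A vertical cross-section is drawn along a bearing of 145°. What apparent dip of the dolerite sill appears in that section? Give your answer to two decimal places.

Two edge vectors: P→Q = (-305, 92, -52.2), P→R = (-118, -599, 696.2).
Normal n = (P→Q) × (P→R) = (32782.6, 218500.6, 193551).
So ∂z/∂x = −n_x/n_z = −0.16937 and ∂z/∂y = −n_y/n_z = −1.12890.
Unit vector along 145° is (sin 145°, cos 145°) = (0.5736, -0.8192).
Slope in that direction = a·(0.5736) + b·(-0.8192) = 0.82760.
Apparent dip = arctan|0.82760| = 39.61° (true dip is 48.8°, so apparent ≤ true as expected).

39.61°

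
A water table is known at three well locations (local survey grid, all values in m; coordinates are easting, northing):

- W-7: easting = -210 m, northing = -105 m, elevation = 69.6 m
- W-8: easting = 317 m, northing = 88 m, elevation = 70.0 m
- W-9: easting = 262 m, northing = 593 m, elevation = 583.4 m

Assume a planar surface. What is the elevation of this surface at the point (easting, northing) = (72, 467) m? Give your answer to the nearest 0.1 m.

Two edge vectors: W-7→W-8 = (527, 193, 0.4), W-7→W-9 = (472, 698, 513.8).
Normal n = (W-7→W-8) × (W-7→W-9) = (98884.2, -270583.8, 276750).
So ∂z/∂easting = −n_x/n_z = −0.35731 and ∂z/∂northing = −n_y/n_z = 0.97772.
Intercept c from W-7: 69.6 − 75.03 + 102.66 = 97.23.
At (72, 467): z = −25.7 + 456.6 + 97.23 = 528.1 m.

528.1 m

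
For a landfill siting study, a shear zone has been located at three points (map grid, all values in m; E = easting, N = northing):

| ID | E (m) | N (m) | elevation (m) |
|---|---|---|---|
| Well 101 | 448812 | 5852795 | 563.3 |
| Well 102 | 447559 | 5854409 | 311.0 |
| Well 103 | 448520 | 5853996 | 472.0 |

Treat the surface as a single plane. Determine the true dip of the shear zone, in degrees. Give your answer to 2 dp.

Two edge vectors: Well 101→Well 102 = (-1253, 1614, -252.3), Well 101→Well 103 = (-292, 1201, -91.3).
Normal n = (Well 101→Well 102) × (Well 101→Well 103) = (155654.1, -40727.3, -1033565).
So ∂z/∂E = −n_x/n_z = 0.15060 and ∂z/∂N = −n_y/n_z = −0.03940.
Gradient magnitude |∇z| = √(a² + b²) = √(0.02268 + 0.00155) = 0.15567.
True dip = arctan(0.15567) = 8.85°, dipping toward WNW (azimuth ≈ 285°).

8.85°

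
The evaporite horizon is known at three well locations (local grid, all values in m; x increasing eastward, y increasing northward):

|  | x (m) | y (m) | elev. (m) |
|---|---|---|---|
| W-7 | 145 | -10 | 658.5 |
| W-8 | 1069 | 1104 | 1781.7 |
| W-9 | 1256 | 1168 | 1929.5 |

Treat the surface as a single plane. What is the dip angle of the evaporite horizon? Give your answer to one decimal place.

Let the plane be z = a·x + b·y + c.
W-8−W-7: 924a + 1114b = 1123.2;  W-9−W-7: 1111a + 1178b = 1271.
Solving gives a = 0.62182, b = 0.49249.
Gradient magnitude |∇z| = √(a² + b²) = √(0.38666 + 0.24255) = 0.79323.
True dip = arctan(0.79323) = 38.4°, dipping toward SW (azimuth ≈ 232°).

38.4°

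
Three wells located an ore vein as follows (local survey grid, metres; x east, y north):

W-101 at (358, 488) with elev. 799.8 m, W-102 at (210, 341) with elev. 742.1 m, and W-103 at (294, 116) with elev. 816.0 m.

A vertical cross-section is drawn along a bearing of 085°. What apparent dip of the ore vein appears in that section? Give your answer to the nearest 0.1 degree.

27.0°

Two edge vectors: W-101→W-102 = (-148, -147, -57.7), W-101→W-103 = (-64, -372, 16.2).
Normal n = (W-101→W-102) × (W-101→W-103) = (-23845.8, 6090.4, 45648).
So ∂z/∂x = −n_x/n_z = 0.52238 and ∂z/∂y = −n_y/n_z = −0.13342.
Unit vector along 085° is (sin 85°, cos 85°) = (0.9962, 0.0872).
Slope in that direction = a·(0.9962) + b·(0.0872) = 0.50877.
Apparent dip = arctan|0.50877| = 27.0° (true dip is 28.3°, so apparent ≤ true as expected).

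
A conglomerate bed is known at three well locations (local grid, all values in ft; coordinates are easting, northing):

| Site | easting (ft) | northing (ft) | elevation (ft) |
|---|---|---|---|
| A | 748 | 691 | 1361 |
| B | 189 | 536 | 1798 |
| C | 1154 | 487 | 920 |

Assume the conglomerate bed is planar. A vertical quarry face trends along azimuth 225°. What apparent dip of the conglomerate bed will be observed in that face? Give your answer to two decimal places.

Let the plane be z = a·easting + b·northing + c.
B−A: −559a − 155b = 437;  C−A: 406a − 204b = −441.
Solving gives a = −0.89002, b = 0.39045.
Unit vector along 225° is (sin 225°, cos 225°) = (-0.7071, -0.7071).
Slope in that direction = a·(-0.7071) + b·(-0.7071) = 0.35325.
Apparent dip = arctan|0.35325| = 19.46° (true dip is 44.2°, so apparent ≤ true as expected).

19.46°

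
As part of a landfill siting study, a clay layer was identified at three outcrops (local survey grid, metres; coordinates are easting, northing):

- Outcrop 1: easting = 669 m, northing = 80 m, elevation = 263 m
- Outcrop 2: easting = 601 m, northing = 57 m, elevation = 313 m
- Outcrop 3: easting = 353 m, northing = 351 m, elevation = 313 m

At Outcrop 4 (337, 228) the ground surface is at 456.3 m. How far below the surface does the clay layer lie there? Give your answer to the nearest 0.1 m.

74.8 m

Let the plane be z = a·easting + b·northing + c.
Outcrop 2−Outcrop 1: −68a − 23b = 50;  Outcrop 3−Outcrop 1: −316a + 271b = 50.
Solving gives a = −0.57207, b = −0.48257.
Then c = 263 − a·669 − b·80 = 684.32.
At (337, 228): z_contact = −192.79 − 110.02 + 684.32 = 381.51 m.
Depth below ground = 456.3 − 381.51 = 74.8 m.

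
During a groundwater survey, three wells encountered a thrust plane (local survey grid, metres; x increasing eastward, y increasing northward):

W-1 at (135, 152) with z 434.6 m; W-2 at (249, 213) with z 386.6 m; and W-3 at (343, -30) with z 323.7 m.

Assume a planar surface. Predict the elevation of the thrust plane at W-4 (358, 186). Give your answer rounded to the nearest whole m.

334 m

Let the plane be z = a·x + b·y + c.
W-2−W-1: 114a + 61b = −48;  W-3−W-1: 208a − 182b = −110.9.
Solving gives a = −0.46360, b = 0.07951.
Then c = 434.6 − a·135 − b·152 = 485.10.
At (358, 186): z = −166.0 + 14.8 + 485.10 = 333.9 m.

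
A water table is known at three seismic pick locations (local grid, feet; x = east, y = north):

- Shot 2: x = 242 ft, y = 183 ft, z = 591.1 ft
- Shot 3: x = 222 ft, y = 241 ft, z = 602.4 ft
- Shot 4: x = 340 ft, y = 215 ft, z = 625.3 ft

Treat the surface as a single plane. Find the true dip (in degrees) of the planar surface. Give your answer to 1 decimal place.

Let the plane be z = a·x + b·y + c.
Shot 3−Shot 2: −20a + 58b = 11.3;  Shot 4−Shot 2: 98a + 32b = 34.2.
Solving gives a = 0.25648, b = 0.28327.
Gradient magnitude |∇z| = √(a² + b²) = √(0.06578 + 0.08024) = 0.38213.
True dip = arctan(0.38213) = 20.9°, dipping toward SW (azimuth ≈ 222°).

20.9°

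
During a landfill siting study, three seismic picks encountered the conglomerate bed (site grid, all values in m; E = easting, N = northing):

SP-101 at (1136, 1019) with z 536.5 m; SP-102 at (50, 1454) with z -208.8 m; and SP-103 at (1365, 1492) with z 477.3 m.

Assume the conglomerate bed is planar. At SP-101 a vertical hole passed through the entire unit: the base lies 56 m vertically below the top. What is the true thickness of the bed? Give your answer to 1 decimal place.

Let the plane be z = a·E + b·N + c.
SP-102−SP-101: −1086a + 435b = −745.3;  SP-103−SP-101: 229a + 473b = −59.2.
Solving gives a = 0.53282, b = −0.38312.
|∇z| = √(a²+b²) = 0.65626, so dip δ = arctan(0.65626) = 33.28°.
True thickness = vertical thickness × cos δ = 56 × cos 33.28° = 46.8 m.

46.8 m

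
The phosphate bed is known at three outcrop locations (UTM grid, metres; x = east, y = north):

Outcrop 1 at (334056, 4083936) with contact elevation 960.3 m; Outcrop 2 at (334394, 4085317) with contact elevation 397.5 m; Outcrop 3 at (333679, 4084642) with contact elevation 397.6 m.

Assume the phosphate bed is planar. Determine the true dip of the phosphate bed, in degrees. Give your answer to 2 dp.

Let the plane be z = a·x + b·y + c.
Outcrop 2−Outcrop 1: 338a + 1381b = −562.8;  Outcrop 3−Outcrop 1: −377a + 706b = −562.7.
Solving gives a = 0.50016, b = −0.52994.
Gradient magnitude |∇z| = √(a² + b²) = √(0.25016 + 0.28084) = 0.72870.
True dip = arctan(0.72870) = 36.08°, dipping toward NW (azimuth ≈ 317°).

36.08°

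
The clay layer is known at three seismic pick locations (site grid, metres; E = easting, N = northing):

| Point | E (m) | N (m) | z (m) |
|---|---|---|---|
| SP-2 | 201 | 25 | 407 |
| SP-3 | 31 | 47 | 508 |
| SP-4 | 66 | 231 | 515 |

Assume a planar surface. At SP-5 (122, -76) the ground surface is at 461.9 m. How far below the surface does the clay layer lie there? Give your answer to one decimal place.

Two edge vectors: SP-2→SP-3 = (-170, 22, 101), SP-2→SP-4 = (-135, 206, 108).
Normal n = (SP-2→SP-3) × (SP-2→SP-4) = (-18430, 4725, -32050).
So ∂z/∂E = −n_x/n_z = −0.57504 and ∂z/∂N = −n_y/n_z = 0.14743.
Intercept c from SP-2: 407 + 115.58 − 3.69 = 518.90.
At (122, -76): z_contact = −70.15 − 11.20 + 518.90 = 437.54 m.
Depth below ground = 461.9 − 437.54 = 24.4 m.

24.4 m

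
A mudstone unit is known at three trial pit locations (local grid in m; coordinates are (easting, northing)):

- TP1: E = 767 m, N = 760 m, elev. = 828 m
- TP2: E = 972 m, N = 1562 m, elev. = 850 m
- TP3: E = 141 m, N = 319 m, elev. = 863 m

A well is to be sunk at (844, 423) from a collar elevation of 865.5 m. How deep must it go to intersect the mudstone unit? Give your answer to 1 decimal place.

Two edge vectors: TP1→TP2 = (205, 802, 22), TP1→TP3 = (-626, -441, 35).
Normal n = (TP1→TP2) × (TP1→TP3) = (37772, -20947, 411647).
So ∂z/∂E = −n_x/n_z = −0.091758 and ∂z/∂N = −n_y/n_z = 0.050886.
Intercept c from TP1: 828 + 70.38 − 38.67 = 859.71.
At (844, 423): z_contact = −77.44 + 21.52 + 859.71 = 803.79 m.
Depth below ground = 865.5 − 803.79 = 61.7 m.

61.7 m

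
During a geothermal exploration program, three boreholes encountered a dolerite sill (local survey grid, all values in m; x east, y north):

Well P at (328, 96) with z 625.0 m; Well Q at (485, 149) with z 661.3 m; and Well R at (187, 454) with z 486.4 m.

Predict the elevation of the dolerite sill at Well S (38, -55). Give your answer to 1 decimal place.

Let the plane be z = a·x + b·y + c.
Well Q−Well P: 157a + 53b = 36.3;  Well R−Well P: −141a + 358b = −138.6.
Solving gives a = 0.31943, b = −0.26134.
Then c = 625 − a·328 − b·96 = 545.31.
At (38, -55): z = 12.1 + 14.4 + 545.31 = 571.8 m.

571.8 m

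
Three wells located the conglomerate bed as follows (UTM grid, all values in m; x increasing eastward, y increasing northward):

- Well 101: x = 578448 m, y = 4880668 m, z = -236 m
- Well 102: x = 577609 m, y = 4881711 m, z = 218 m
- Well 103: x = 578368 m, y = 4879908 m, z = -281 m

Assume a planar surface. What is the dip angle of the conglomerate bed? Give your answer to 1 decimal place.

Two edge vectors: Well 101→Well 102 = (-839, 1043, 454), Well 101→Well 103 = (-80, -760, -45).
Normal n = (Well 101→Well 102) × (Well 101→Well 103) = (298105, -74075, 721080).
So ∂z/∂x = −n_x/n_z = −0.41341 and ∂z/∂y = −n_y/n_z = 0.10273.
Gradient magnitude |∇z| = √(a² + b²) = √(0.17091 + 0.01055) = 0.42599.
True dip = arctan(0.42599) = 23.1°, dipping toward ESE (azimuth ≈ 104°).

23.1°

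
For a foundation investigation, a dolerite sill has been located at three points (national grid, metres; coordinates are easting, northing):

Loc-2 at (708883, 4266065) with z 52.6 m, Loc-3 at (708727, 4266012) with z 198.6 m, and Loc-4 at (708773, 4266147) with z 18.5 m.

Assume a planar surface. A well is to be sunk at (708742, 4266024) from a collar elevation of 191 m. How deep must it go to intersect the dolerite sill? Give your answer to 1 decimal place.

Two edge vectors: Loc-2→Loc-3 = (-156, -53, 146), Loc-2→Loc-4 = (-110, 82, -34.1).
Normal n = (Loc-2→Loc-3) × (Loc-2→Loc-4) = (-10164.7, -21379.6, -18622).
So ∂z/∂easting = −n_x/n_z = −0.545843626 and ∂z/∂northing = −n_y/n_z = −1.148082913.
Intercept c from Loc-2: 52.6 + 386939.27 + 4897796.33 = 5284788.20.
At (708742, 4266024): z_contact = −386862.30 − 4897749.26 + 5284788.20 = 176.64 m.
Depth below ground = 191 − 176.64 = 14.4 m.

14.4 m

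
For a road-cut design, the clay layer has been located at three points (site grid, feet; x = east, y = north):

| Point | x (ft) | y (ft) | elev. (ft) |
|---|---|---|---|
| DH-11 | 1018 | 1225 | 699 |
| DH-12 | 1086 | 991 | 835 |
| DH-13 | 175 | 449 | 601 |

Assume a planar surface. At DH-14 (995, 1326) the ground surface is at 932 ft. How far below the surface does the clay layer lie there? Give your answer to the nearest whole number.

Let the plane be z = a·x + b·y + c.
DH-12−DH-11: 68a − 234b = 136;  DH-13−DH-11: −843a − 776b = −98.
Solving gives a = 0.51381, b = −0.43188.
Then c = 699 − a·1018 − b·1225 = 705.00.
At (995, 1326): z_contact = 511.2 − 572.7 + 705.00 = 643.6 ft.
Depth below ground = 932 − 643.6 = 288 ft.

288 ft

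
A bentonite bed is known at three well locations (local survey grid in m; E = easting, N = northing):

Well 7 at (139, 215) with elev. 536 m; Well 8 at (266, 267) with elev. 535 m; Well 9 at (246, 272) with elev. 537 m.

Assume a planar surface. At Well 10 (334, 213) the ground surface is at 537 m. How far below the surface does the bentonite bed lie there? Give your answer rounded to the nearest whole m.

Two edge vectors: Well 7→Well 8 = (127, 52, -1), Well 7→Well 9 = (107, 57, 1).
Normal n = (Well 7→Well 8) × (Well 7→Well 9) = (109, -234, 1675).
So ∂z/∂E = −n_x/n_z = −0.06507 and ∂z/∂N = −n_y/n_z = 0.13970.
Intercept c from Well 7: 536 + 9.05 − 30.04 = 515.01.
At (334, 213): z_contact = −21.7 + 29.8 + 515.01 = 523.0 m.
Depth below ground = 537 − 523.0 = 14 m.

14 m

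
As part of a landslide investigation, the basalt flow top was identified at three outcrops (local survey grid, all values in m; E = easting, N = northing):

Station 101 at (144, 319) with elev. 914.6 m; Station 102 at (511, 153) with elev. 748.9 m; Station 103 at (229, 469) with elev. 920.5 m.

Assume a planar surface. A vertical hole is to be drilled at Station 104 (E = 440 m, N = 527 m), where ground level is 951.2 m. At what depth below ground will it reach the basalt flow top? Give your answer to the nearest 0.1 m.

89.9 m

Two edge vectors: Station 101→Station 102 = (367, -166, -165.7), Station 101→Station 103 = (85, 150, 5.9).
Normal n = (Station 101→Station 102) × (Station 101→Station 103) = (23875.6, -16249.8, 69160).
So ∂z/∂E = −n_x/n_z = −0.34522 and ∂z/∂N = −n_y/n_z = 0.23496.
Intercept c from Station 101: 914.6 + 49.71 − 74.95 = 889.36.
At (440, 527): z_contact = −151.90 + 123.82 + 889.36 = 861.29 m.
Depth below ground = 951.2 − 861.29 = 89.9 m.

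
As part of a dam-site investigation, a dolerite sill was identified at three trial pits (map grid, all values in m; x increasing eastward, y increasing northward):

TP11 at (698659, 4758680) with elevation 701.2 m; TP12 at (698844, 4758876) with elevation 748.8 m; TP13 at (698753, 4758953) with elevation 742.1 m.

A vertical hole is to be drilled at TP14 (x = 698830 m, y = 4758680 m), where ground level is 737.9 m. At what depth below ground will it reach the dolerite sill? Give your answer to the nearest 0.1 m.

10.2 m

Two edge vectors: TP11→TP12 = (185, 196, 47.6), TP11→TP13 = (94, 273, 40.9).
Normal n = (TP11→TP12) × (TP11→TP13) = (-4978.4, -3092.1, 32081).
So ∂z/∂x = −n_x/n_z = 0.155182195 and ∂z/∂y = −n_y/n_z = 0.096384153.
Intercept c from TP11: 701.2 − 108419.44 − 458661.34 = −566379.58.
At (698830, 4758680): z_contact = 108445.97 + 458661.34 − 566379.58 = 727.74 m.
Depth below ground = 737.9 − 727.74 = 10.2 m.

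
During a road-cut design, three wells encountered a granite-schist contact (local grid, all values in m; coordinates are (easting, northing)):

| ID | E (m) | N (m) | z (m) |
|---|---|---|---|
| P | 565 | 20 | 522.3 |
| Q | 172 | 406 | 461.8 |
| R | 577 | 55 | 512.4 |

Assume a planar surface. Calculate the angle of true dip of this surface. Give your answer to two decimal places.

Let the plane be z = a·E + b·N + c.
Q−P: −393a + 386b = −60.5;  R−P: 12a + 35b = −9.9.
Solving gives a = −0.09267, b = −0.25109.
Gradient magnitude |∇z| = √(a² + b²) = √(0.00859 + 0.06304) = 0.26764.
True dip = arctan(0.26764) = 14.98°, dipping toward NNE (azimuth ≈ 020°).

14.98°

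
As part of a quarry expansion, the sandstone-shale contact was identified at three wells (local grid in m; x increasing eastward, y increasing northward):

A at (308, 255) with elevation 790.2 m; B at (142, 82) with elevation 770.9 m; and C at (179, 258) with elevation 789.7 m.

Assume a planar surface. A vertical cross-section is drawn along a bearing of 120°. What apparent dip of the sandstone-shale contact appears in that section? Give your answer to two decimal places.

Two edge vectors: A→B = (-166, -173, -19.3), A→C = (-129, 3, -0.5).
Normal n = (A→B) × (A→C) = (144.4, 2406.7, -22815).
So ∂z/∂x = −n_x/n_z = 0.00633 and ∂z/∂y = −n_y/n_z = 0.10549.
Unit vector along 120° is (sin 120°, cos 120°) = (0.8660, -0.5000).
Slope in that direction = a·(0.8660) + b·(-0.5000) = −0.04726.
Apparent dip = arctan|0.04726| = 2.71° (true dip is 6.0°, so apparent ≤ true as expected).

2.71°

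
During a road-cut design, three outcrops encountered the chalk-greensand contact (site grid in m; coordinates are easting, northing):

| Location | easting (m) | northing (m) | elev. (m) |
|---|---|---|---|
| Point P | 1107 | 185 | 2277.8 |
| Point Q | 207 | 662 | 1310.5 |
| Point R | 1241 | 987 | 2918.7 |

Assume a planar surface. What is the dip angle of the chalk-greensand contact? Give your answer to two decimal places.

Let the plane be z = a·easting + b·northing + c.
Point Q−Point P: −900a + 477b = −967.3;  Point R−Point P: 134a + 802b = 640.9.
Solving gives a = 1.37643, b = 0.56915.
Gradient magnitude |∇z| = √(a² + b²) = √(1.89455 + 0.32393) = 1.48946.
True dip = arctan(1.48946) = 56.12°, dipping toward WSW (azimuth ≈ 248°).

56.12°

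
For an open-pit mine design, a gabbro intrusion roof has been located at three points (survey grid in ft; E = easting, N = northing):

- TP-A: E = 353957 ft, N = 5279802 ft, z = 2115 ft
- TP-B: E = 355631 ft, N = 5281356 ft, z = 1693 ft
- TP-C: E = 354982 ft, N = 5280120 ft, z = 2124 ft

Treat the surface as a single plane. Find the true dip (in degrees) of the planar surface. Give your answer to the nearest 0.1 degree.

Let the plane be z = a·E + b·N + c.
TP-B−TP-A: 1674a + 1554b = −422;  TP-C−TP-A: 1025a + 318b = 9.
Solving gives a = 0.13973, b = −0.42207.
Gradient magnitude |∇z| = √(a² + b²) = √(0.01952 + 0.17815) = 0.44460.
True dip = arctan(0.44460) = 24.0°, dipping toward NNW (azimuth ≈ 342°).

24.0°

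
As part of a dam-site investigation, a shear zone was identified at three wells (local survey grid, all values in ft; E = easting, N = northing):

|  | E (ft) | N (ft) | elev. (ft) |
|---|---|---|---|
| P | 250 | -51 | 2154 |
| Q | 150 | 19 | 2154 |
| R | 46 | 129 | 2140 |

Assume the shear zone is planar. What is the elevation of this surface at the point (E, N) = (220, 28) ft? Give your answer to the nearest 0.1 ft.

Let the plane be z = a·E + b·N + c.
Q−P: −100a + 70b = 0;  R−P: −204a + 180b = −14.
Solving gives a = −0.26344, b = −0.37634.
Then c = 2154 − a·250 − b·-51 = 2200.67.
At (220, 28): z = −58.0 − 10.5 + 2200.67 = 2132.2 ft.

2132.2 ft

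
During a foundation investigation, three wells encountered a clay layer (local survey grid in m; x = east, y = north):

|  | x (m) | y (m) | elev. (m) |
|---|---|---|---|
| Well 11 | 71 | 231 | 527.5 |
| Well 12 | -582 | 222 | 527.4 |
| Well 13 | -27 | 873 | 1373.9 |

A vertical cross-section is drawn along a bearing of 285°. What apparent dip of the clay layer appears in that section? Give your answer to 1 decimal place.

Let the plane be z = a·x + b·y + c.
Well 12−Well 11: −653a − 9b = −0.1;  Well 13−Well 11: −98a + 642b = 846.4.
Solving gives a = −0.01798, b = 1.31564.
Unit vector along 285° is (sin 285°, cos 285°) = (-0.9659, 0.2588).
Slope in that direction = a·(-0.9659) + b·(0.2588) = 0.35788.
Apparent dip = arctan|0.35788| = 19.7° (true dip is 52.8°, so apparent ≤ true as expected).

19.7°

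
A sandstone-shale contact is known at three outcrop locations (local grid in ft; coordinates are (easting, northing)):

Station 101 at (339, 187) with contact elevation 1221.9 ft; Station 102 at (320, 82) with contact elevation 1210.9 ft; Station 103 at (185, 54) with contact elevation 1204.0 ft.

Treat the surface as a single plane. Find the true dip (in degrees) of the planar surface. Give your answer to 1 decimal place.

Two edge vectors: Station 101→Station 102 = (-19, -105, -11), Station 101→Station 103 = (-154, -133, -17.9).
Normal n = (Station 101→Station 102) × (Station 101→Station 103) = (416.5, 1353.9, -13643).
So ∂z/∂E = −n_x/n_z = 0.03053 and ∂z/∂N = −n_y/n_z = 0.09924.
Gradient magnitude |∇z| = √(a² + b²) = √(0.00093 + 0.00985) = 0.10383.
True dip = arctan(0.10383) = 5.9°, dipping toward SSW (azimuth ≈ 197°).

5.9°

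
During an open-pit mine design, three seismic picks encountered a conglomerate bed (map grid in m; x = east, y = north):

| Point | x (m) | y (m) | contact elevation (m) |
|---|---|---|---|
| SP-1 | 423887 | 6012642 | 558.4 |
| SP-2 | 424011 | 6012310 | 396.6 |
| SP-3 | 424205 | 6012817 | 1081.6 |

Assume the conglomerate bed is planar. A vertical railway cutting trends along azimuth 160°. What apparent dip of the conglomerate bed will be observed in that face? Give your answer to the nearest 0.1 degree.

Two edge vectors: SP-1→SP-2 = (124, -332, -161.8), SP-1→SP-3 = (318, 175, 523.2).
Normal n = (SP-1→SP-2) × (SP-1→SP-3) = (-145387.4, -116329.2, 127276).
So ∂z/∂x = −n_x/n_z = 1.14230 and ∂z/∂y = −n_y/n_z = 0.91399.
Unit vector along 160° is (sin 160°, cos 160°) = (0.3420, -0.9397).
Slope in that direction = a·(0.3420) + b·(-0.9397) = −0.46818.
Apparent dip = arctan|0.46818| = 25.1° (true dip is 55.6°, so apparent ≤ true as expected).

25.1°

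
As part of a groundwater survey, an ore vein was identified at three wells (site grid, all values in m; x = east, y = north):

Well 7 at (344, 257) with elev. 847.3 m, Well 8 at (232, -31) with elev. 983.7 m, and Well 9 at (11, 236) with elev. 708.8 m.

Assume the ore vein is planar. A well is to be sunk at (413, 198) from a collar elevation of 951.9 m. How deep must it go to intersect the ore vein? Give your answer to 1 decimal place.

Two edge vectors: Well 7→Well 8 = (-112, -288, 136.4), Well 7→Well 9 = (-333, -21, -138.5).
Normal n = (Well 7→Well 8) × (Well 7→Well 9) = (42752.4, -60933.2, -93552).
So ∂z/∂x = −n_x/n_z = 0.45699 and ∂z/∂y = −n_y/n_z = −0.65133.
Intercept c from Well 7: 847.3 − 157.20 + 167.39 = 857.49.
At (413, 198): z_contact = 188.74 − 128.96 + 857.49 = 917.26 m.
Depth below ground = 951.9 − 917.26 = 34.6 m.

34.6 m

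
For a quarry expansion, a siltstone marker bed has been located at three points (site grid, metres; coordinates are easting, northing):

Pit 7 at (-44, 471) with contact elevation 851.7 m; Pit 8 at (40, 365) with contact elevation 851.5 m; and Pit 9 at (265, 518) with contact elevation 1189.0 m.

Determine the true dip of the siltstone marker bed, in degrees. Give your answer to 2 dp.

51.20°

Two edge vectors: Pit 7→Pit 8 = (84, -106, -0.2), Pit 7→Pit 9 = (309, 47, 337.3).
Normal n = (Pit 7→Pit 8) × (Pit 7→Pit 9) = (-35744.4, -28395, 36702).
So ∂z/∂easting = −n_x/n_z = 0.97391 and ∂z/∂northing = −n_y/n_z = 0.77366.
Gradient magnitude |∇z| = √(a² + b²) = √(0.94850 + 0.59856) = 1.24381.
True dip = arctan(1.24381) = 51.20°, dipping toward SW (azimuth ≈ 232°).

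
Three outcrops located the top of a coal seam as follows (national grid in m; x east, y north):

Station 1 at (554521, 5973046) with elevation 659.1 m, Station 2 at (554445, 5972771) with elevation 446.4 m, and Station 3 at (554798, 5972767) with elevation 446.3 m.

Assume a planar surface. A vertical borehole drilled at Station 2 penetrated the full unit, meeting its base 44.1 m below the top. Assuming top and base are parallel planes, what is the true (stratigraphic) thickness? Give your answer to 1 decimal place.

Let the plane be z = a·x + b·y + c.
Station 2−Station 1: −76a − 275b = −212.7;  Station 3−Station 1: 277a − 279b = −212.8.
Solving gives a = 0.00845, b = 0.77112.
|∇z| = √(a²+b²) = 0.77116, so dip δ = arctan(0.77116) = 37.64°.
True thickness = vertical thickness × cos δ = 44.1 × cos 37.64° = 34.9 m.

34.9 m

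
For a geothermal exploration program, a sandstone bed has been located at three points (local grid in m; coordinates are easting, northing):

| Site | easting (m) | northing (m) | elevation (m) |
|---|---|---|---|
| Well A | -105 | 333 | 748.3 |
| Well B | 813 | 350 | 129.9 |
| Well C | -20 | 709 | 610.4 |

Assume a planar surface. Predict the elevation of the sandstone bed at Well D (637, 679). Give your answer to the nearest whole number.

177 m

Let the plane be z = a·easting + b·northing + c.
Well B−Well A: 918a + 17b = −618.4;  Well C−Well A: 85a + 376b = −137.9.
Solving gives a = −0.66965, b = −0.21537.
Then c = 748.3 − a·-105 − b·333 = 749.71.
At (637, 679): z = −426.6 − 146.2 + 749.71 = 176.9 m.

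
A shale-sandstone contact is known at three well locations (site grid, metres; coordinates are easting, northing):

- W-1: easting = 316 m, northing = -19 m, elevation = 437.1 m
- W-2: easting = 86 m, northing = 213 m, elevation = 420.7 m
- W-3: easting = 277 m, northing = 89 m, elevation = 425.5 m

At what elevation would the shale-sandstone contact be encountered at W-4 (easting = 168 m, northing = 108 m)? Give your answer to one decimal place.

Let the plane be z = a·easting + b·northing + c.
W-2−W-1: −230a + 232b = −16.4;  W-3−W-1: −39a + 108b = −11.6.
Solving gives a = −0.05826, b = −0.12844.
Then c = 437.1 − a·316 − b·-19 = 453.07.
At (168, 108): z = −9.8 − 13.9 + 453.07 = 429.4 m.

429.4 m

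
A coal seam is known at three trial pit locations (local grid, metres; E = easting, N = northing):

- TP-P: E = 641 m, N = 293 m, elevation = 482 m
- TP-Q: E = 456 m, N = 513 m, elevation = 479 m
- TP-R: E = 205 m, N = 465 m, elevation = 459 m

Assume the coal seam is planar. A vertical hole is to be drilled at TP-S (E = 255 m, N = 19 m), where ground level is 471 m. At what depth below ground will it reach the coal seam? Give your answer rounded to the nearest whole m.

Let the plane be z = a·E + b·N + c.
TP-Q−TP-P: −185a + 220b = −3;  TP-R−TP-P: −436a + 172b = −23.
Solving gives a = 0.07089, b = 0.04598.
Then c = 482 − a·641 − b·293 = 423.09.
At (255, 19): z_contact = 18.1 + 0.9 + 423.09 = 442.0 m.
Depth below ground = 471 − 442.0 = 29 m.

29 m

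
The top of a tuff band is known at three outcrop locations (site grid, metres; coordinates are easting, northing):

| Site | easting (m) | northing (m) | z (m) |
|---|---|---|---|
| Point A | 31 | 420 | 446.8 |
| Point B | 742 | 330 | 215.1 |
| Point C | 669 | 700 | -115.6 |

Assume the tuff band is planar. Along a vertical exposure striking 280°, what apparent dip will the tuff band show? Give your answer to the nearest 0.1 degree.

15.3°

Two edge vectors: Point A→Point B = (711, -90, -231.7), Point A→Point C = (638, 280, -562.4).
Normal n = (Point A→Point B) × (Point A→Point C) = (115492, 252041.8, 256500).
So ∂z/∂easting = −n_x/n_z = −0.45026 and ∂z/∂northing = −n_y/n_z = −0.98262.
Unit vector along 280° is (sin 280°, cos 280°) = (-0.9848, 0.1736).
Slope in that direction = a·(-0.9848) + b·(0.1736) = 0.27279.
Apparent dip = arctan|0.27279| = 15.3° (true dip is 47.2°, so apparent ≤ true as expected).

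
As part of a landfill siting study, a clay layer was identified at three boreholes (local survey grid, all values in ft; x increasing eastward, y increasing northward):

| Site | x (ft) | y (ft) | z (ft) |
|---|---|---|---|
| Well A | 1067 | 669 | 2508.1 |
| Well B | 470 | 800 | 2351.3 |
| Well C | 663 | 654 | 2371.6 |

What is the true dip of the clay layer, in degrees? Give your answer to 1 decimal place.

23.7°

Let the plane be z = a·x + b·y + c.
Well B−Well A: −597a + 131b = −156.8;  Well C−Well A: −404a − 15b = −136.5.
Solving gives a = 0.32698, b = 0.29321.
Gradient magnitude |∇z| = √(a² + b²) = √(0.10692 + 0.08597) = 0.43919.
True dip = arctan(0.43919) = 23.7°, dipping toward SW (azimuth ≈ 228°).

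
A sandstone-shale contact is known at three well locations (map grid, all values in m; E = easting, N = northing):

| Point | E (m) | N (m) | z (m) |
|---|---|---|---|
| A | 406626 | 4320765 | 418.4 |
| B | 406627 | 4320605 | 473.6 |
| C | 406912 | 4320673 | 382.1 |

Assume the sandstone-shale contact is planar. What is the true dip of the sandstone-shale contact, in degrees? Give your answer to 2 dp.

22.81°

Let the plane be z = a·E + b·N + c.
B−A: 1a − 160b = 55.2;  C−A: 286a − 92b = −36.3.
Solving gives a = −0.23838, b = −0.34649.
Gradient magnitude |∇z| = √(a² + b²) = √(0.05683 + 0.12006) = 0.42057.
True dip = arctan(0.42057) = 22.81°, dipping toward NE (azimuth ≈ 035°).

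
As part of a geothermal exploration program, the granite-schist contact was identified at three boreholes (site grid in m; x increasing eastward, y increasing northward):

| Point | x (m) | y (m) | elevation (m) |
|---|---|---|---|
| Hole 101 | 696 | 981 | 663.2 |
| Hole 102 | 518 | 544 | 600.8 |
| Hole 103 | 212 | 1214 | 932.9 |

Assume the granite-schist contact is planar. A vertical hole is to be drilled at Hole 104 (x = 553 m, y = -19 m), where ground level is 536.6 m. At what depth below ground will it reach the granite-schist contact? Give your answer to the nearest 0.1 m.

Let the plane be z = a·x + b·y + c.
Hole 102−Hole 101: −178a − 437b = −62.4;  Hole 103−Hole 101: −484a + 233b = 269.7.
Solving gives a = −0.408407, b = 0.309145.
Then c = 663.2 − a·696 − b·981 = 644.18.
At (553, -19): z_contact = −225.85 − 5.87 + 644.18 = 412.46 m.
Depth below ground = 536.6 − 412.46 = 124.1 m.

124.1 m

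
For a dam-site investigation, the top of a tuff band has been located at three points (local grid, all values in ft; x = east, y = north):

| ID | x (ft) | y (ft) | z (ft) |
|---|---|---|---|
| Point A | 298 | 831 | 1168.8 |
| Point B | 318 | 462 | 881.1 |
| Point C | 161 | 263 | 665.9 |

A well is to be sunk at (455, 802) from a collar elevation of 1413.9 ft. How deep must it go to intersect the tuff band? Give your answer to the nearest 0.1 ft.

212.1 ft

Two edge vectors: Point A→Point B = (20, -369, -287.7), Point A→Point C = (-137, -568, -502.9).
Normal n = (Point A→Point B) × (Point A→Point C) = (22156.5, 49472.9, -61913).
So ∂z/∂x = −n_x/n_z = 0.35787 and ∂z/∂y = −n_y/n_z = 0.79907.
Intercept c from Point A: 1168.8 − 106.64 − 664.03 = 398.13.
At (455, 802): z_contact = 162.83 + 640.86 + 398.13 = 1201.81 ft.
Depth below ground = 1413.9 − 1201.81 = 212.1 ft.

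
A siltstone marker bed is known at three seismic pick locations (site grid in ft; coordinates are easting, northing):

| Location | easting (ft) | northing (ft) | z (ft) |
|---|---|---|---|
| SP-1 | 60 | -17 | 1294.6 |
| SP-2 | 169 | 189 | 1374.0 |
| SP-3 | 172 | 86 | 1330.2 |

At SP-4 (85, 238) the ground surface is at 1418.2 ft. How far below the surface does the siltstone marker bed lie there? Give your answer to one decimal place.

17.5 ft

Two edge vectors: SP-1→SP-2 = (109, 206, 79.4), SP-1→SP-3 = (112, 103, 35.6).
Normal n = (SP-1→SP-2) × (SP-1→SP-3) = (-844.6, 5012.4, -11845).
So ∂z/∂easting = −n_x/n_z = −0.07130 and ∂z/∂northing = −n_y/n_z = 0.42317.
Intercept c from SP-1: 1294.6 + 4.28 + 7.19 = 1306.07.
At (85, 238): z_contact = −6.06 + 100.71 + 1306.07 = 1400.72 ft.
Depth below ground = 1418.2 − 1400.72 = 17.5 ft.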